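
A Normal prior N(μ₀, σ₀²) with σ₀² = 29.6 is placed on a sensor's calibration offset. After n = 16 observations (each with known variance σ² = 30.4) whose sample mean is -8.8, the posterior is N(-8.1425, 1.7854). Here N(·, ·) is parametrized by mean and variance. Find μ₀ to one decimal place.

μ₀ = 2.1

With known observation variance, the Normal–Normal posterior has precision τ_n = τ₀ + n/σ² and mean μ_n = (τ₀μ₀ + (n/σ²)x̄)/τ_n.
Here τ₀ = 1/29.6 = 0.033784 and τ_data = 16/30.4 = 0.526316, so τ_n = 0.560100.
Rearranging for μ₀: μ₀ = (μ_n·τ_n − τ_data·x̄)/τ₀ = (-8.1425·0.560100 − 0.526316·-8.8) / 0.033784 = 0.070967/0.033784 ≈ 2.1.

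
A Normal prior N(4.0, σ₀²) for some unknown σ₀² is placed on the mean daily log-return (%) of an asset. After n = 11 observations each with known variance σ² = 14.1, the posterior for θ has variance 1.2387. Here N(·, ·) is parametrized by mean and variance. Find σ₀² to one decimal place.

For the Normal–Normal model with known σ², precisions add: τ_n = τ₀ + n/σ².
So 1/σ₀² = 1/1.2387 − 11/14.1 = 0.807298 − 0.780142 = 0.027156.
Hence σ₀² = 1/0.027156 ≈ 36.8.

σ₀² = 36.8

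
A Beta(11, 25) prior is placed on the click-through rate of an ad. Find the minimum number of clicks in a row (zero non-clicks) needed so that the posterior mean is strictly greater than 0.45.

After k clicks and 0 non-clicks the posterior is Beta(11+k, 25), with mean (11+k)/(11+25+k).
Set (11+k)/(36+k) > 0.45 and solve: k > (0.45·36 − 11)/(1 − 0.45) = 9.455.
The smallest integer exceeding 9.455 is 10.

k = 10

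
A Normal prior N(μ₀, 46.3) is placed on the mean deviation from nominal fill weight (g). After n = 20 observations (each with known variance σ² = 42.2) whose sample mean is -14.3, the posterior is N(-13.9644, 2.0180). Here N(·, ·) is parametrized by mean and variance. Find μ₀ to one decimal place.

μ₀ = -6.6

With known observation variance, the Normal–Normal posterior has precision τ_n = τ₀ + n/σ² and mean μ_n = (τ₀μ₀ + (n/σ²)x̄)/τ_n.
Here τ₀ = 1/46.3 = 0.021598 and τ_data = 20/42.2 = 0.473934, so τ_n = 0.495532.
Rearranging for μ₀: μ₀ = (μ_n·τ_n − τ_data·x̄)/τ₀ = (-13.9644·0.495532 − 0.473934·-14.3) / 0.021598 = -0.142551/0.021598 ≈ -6.6.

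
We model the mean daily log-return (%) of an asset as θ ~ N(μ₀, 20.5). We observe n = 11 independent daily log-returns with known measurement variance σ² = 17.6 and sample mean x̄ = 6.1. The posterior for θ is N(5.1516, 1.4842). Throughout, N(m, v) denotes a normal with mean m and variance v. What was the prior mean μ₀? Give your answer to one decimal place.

The posterior mean is a precision-weighted average: μ_n = (τ₀μ₀ + τ_data·x̄)/(τ₀+τ_data), with τ₀=1/σ₀² and τ_data=n/σ².
Here τ₀ = 1/20.5 = 0.048780 and τ_data = 11/17.6 = 0.625000, so τ_n = 0.673780.
Rearranging for μ₀: μ₀ = (μ_n·τ_n − τ_data·x̄)/τ₀ = (5.1516·0.673780 − 0.625000·6.1) / 0.048780 = -0.341455/0.048780 ≈ -7.0.

μ₀ = -7.0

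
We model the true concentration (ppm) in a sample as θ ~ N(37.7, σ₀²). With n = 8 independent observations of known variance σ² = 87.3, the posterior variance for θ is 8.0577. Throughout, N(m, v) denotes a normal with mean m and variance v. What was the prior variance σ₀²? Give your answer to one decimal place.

For the Normal–Normal model with known σ², precisions add: τ_n = τ₀ + n/σ².
So 1/σ₀² = 1/8.0577 − 8/87.3 = 0.124105 − 0.091638 = 0.032467.
Hence σ₀² = 1/0.032467 ≈ 30.8.

σ₀² = 30.8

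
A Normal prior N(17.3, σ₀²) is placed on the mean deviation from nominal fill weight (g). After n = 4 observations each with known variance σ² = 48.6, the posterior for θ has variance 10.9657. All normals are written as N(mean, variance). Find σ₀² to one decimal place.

Posterior precision equals prior precision plus data precision: 1/σ_n² = 1/σ₀² + n/σ².
So 1/σ₀² = 1/10.9657 − 4/48.6 = 0.091193 − 0.082305 = 0.008888.
Hence σ₀² = 1/0.008888 ≈ 112.5.

σ₀² = 112.5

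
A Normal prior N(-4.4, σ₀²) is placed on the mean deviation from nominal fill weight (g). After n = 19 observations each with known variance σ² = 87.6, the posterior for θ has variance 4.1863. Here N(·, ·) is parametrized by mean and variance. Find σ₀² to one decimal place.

Posterior precision equals prior precision plus data precision: 1/σ_n² = 1/σ₀² + n/σ².
So 1/σ₀² = 1/4.1863 − 19/87.6 = 0.238874 − 0.216895 = 0.021979.
Hence σ₀² = 1/0.021979 ≈ 45.5.

σ₀² = 45.5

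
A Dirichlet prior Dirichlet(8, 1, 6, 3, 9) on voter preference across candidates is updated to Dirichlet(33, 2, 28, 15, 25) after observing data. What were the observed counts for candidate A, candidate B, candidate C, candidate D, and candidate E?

counts (25, 1, 22, 12, 16)

For a Dirichlet(α) prior with multinomial counts c, the posterior is Dirichlet(α + c) componentwise.
Counts are posterior − prior componentwise: 33−8=25, 2−1=1, 28−6=22, 15−3=12, 25−9=16.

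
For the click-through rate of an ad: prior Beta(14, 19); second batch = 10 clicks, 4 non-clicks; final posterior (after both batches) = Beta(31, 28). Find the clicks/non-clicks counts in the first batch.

Because Beta–binomial updating is additive in the counts, the combined data contributed (α_post−α_prior, β_post−β_prior) successes and failures.
Total across both batches: 31−14=17 clicks, 28−19=9 non-clicks.
Subtract the second batch: 17−10=7 clicks and 9−4=5 non-clicks.

7 clicks and 5 non-clicks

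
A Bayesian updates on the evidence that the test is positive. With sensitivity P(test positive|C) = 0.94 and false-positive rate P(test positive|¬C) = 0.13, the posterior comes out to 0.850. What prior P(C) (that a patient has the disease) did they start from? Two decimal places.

In odds form, posterior odds = prior odds × likelihood ratio, so prior odds = posterior odds ÷ LR.
Posterior odds = 0.850/(1−0.850) = 5.6667. LR = 0.94/0.13 = 7.2308.
Prior odds = 5.6667/7.2308 = 0.7837, so P(C) = 0.7837/(1+0.7837) ≈ 0.44.

P(C) = 0.44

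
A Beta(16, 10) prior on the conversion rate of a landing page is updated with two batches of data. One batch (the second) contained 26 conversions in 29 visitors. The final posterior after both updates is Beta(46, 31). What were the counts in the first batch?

Because Beta–binomial updating is additive in the counts, the combined data contributed (α_post−α_prior, β_post−β_prior) successes and failures.
Total across both batches: 46−16=30 conversions, 31−10=21 bounces.
Subtract the second batch: 30−26=4 conversions and 21−3=18 bounces.

4 conversions and 18 bounces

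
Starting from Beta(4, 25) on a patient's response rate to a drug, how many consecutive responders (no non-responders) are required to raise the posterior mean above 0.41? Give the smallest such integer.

After k responders and 0 non-responders the posterior is Beta(4+k, 25), with mean (4+k)/(4+25+k).
Set (4+k)/(29+k) > 0.41 and solve: k > (0.41·29 − 4)/(1 − 0.41) = 13.373.
The smallest integer exceeding 13.373 is 14.

k = 14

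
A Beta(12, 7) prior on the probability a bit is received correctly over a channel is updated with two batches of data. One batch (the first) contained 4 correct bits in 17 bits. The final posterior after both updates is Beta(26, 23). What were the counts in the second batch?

Because Beta–binomial updating is additive in the counts, the combined data contributed (α_post−α_prior, β_post−β_prior) successes and failures.
Total across both batches: 26−12=14 correct bits, 23−7=16 errors.
Subtract the first batch: 14−4=10 correct bits and 16−13=3 errors.

10 correct bits and 3 errors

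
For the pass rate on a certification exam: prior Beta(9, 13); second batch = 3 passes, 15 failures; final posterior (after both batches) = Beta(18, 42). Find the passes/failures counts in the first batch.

6 passes and 14 failures

Because Beta–binomial updating is additive in the counts, the combined data contributed (α_post−α_prior, β_post−β_prior) successes and failures.
Total across both batches: 18−9=9 passes, 42−13=29 failures.
Subtract the second batch: 9−3=6 passes and 29−15=14 failures.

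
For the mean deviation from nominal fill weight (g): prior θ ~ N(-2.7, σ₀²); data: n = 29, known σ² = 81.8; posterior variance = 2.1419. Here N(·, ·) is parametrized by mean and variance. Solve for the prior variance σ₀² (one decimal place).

σ₀² = 8.9

Posterior precision equals prior precision plus data precision: 1/σ_n² = 1/σ₀² + n/σ².
So 1/σ₀² = 1/2.1419 − 29/81.8 = 0.466875 − 0.354523 = 0.112352.
Hence σ₀² = 1/0.112352 ≈ 8.9.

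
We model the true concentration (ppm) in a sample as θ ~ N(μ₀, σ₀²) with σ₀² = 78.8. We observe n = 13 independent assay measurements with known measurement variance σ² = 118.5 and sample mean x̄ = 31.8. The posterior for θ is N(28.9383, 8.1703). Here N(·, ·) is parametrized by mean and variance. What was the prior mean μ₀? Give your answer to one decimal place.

μ₀ = 4.2

With known observation variance, the Normal–Normal posterior has precision τ_n = τ₀ + n/σ² and mean μ_n = (τ₀μ₀ + (n/σ²)x̄)/τ_n.
Here τ₀ = 1/78.8 = 0.012690 and τ_data = 13/118.5 = 0.109705, so τ_n = 0.122395.
Rearranging for μ₀: μ₀ = (μ_n·τ_n − τ_data·x̄)/τ₀ = (28.9383·0.122395 − 0.109705·31.8) / 0.012690 = 0.053284/0.012690 ≈ 4.2.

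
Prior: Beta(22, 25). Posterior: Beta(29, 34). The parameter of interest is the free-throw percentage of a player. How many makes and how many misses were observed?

7 makes and 9 misses

Beta is conjugate to the binomial likelihood: posterior = Beta(α+s, β+f).
So s = 29 − 22 = 7 and f = 34 − 25 = 9.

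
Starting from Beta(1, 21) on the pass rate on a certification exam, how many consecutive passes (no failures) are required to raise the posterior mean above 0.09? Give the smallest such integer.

k = 2

After k passes and 0 failures the posterior is Beta(1+k, 21), with mean (1+k)/(1+21+k).
Set (1+k)/(22+k) > 0.09 and solve: k > (0.09·22 − 1)/(1 − 0.09) = 1.077.
The smallest integer exceeding 1.077 is 2, and checking k=2: (3)/(24) = 0.1250 > 0.09.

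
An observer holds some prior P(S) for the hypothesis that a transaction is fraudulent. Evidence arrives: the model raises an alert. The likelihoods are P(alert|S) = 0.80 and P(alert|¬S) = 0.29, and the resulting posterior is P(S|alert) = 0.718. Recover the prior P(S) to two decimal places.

P(S) = 0.48

Bayes' rule in odds form gives O(S|E) = O(S)·[P(E|S)/P(E|¬S)], hence O(S) = O(S|E)/LR.
Posterior odds = 0.718/(1−0.718) = 2.5461. LR = 0.80/0.29 = 2.7586.
Prior odds = 2.5461/2.7586 = 0.9230, so P(S) = 0.9230/(1+0.9230) ≈ 0.48.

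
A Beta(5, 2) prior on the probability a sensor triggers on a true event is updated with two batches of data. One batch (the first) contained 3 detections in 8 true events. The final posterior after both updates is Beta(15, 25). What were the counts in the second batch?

7 detections and 18 misses

Sequential conjugate updates are equivalent to a single update on the pooled data, so total successes = posterior α − prior α and total failures = posterior β − prior β.
Total across both batches: 15−5=10 detections, 25−2=23 misses.
Subtract the first batch: 10−3=7 detections and 23−5=18 misses.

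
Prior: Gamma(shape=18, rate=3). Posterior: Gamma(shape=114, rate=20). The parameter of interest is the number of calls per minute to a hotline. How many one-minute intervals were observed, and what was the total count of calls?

A Gamma(α, β) prior (rate parametrization) on a Poisson rate with n observations summing to S gives posterior Gamma(α+S, β+n).
Matching: Σxᵢ = 114 − 18 = 96 and n = 20 − 3 = 17.

n = 17 one-minute intervals with total 96 calls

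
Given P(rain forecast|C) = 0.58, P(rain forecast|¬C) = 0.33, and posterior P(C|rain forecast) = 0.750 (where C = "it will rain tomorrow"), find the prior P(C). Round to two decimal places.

In odds form, posterior odds = prior odds × likelihood ratio, so prior odds = posterior odds ÷ LR.
Posterior odds = 0.750/(1−0.750) = 3.0000. LR = 0.58/0.33 = 1.7576.
Prior odds = 3.0000/1.7576 = 1.7069, so P(C) = 1.7069/(1+1.7069) ≈ 0.63.

P(C) = 0.63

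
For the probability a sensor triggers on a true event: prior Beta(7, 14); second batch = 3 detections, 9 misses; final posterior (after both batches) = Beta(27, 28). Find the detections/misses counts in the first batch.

Sequential conjugate updates are equivalent to a single update on the pooled data, so total successes = posterior α − prior α and total failures = posterior β − prior β.
Total across both batches: 27−7=20 detections, 28−14=14 misses.
Subtract the second batch: 20−3=17 detections and 14−9=5 misses.

17 detections and 5 misses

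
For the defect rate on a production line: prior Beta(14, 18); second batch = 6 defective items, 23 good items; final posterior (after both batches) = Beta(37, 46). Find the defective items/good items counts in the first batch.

Because Beta–binomial updating is additive in the counts, the combined data contributed (α_post−α_prior, β_post−β_prior) successes and failures.
Total across both batches: 37−14=23 defective items, 46−18=28 good items.
Subtract the second batch: 23−6=17 defective items and 28−23=5 good items.

17 defective items and 5 good items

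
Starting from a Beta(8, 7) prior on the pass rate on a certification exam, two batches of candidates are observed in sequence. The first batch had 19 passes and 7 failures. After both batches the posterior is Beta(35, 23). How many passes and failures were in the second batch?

8 passes and 9 failures

Because Beta–binomial updating is additive in the counts, the combined data contributed (α_post−α_prior, β_post−β_prior) successes and failures.
Total across both batches: 35−8=27 passes, 23−7=16 failures.
Subtract the first batch: 27−19=8 passes and 16−7=9 failures.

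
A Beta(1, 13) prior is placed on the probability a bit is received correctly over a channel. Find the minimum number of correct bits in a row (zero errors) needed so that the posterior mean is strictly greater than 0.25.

After k correct bits and 0 errors the posterior is Beta(1+k, 13), with mean (1+k)/(1+13+k).
Set (1+k)/(14+k) > 0.25 and solve: k > (0.25·14 − 1)/(1 − 0.25) = 3.333.
The smallest integer exceeding 3.333 is 4, and checking k=4: (5)/(18) = 0.2778 > 0.25.

k = 4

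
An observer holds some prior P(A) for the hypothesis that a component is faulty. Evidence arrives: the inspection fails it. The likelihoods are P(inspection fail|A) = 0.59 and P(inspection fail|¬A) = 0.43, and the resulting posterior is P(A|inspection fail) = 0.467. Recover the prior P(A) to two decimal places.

P(A) = 0.39

In odds form, posterior odds = prior odds × likelihood ratio, so prior odds = posterior odds ÷ LR.
Posterior odds = 0.467/(1−0.467) = 0.8762. LR = 0.59/0.43 = 1.3721.
Prior odds = 0.8762/1.3721 = 0.6386, so P(A) = 0.6386/(1+0.6386) ≈ 0.39.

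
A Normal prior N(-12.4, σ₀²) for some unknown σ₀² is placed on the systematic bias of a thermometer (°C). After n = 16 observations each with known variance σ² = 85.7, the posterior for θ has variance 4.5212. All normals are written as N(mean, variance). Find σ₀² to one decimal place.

Posterior precision equals prior precision plus data precision: 1/σ_n² = 1/σ₀² + n/σ².
So 1/σ₀² = 1/4.5212 − 16/85.7 = 0.221180 − 0.186698 = 0.034482.
Hence σ₀² = 1/0.034482 ≈ 29.0.

σ₀² = 29.0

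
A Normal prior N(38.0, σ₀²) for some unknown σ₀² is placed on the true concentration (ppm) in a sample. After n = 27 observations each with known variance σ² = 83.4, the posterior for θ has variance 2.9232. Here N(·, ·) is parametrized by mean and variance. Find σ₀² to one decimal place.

For the Normal–Normal model with known σ², precisions add: τ_n = τ₀ + n/σ².
So 1/σ₀² = 1/2.9232 − 27/83.4 = 0.342091 − 0.323741 = 0.018350.
Hence σ₀² = 1/0.018350 ≈ 54.5.

σ₀² = 54.5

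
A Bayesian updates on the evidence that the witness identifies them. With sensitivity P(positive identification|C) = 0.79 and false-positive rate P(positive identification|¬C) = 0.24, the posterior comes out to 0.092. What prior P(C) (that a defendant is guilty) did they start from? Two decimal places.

Bayes' rule in odds form gives O(C|E) = O(C)·[P(E|C)/P(E|¬C)], hence O(C) = O(C|E)/LR.
Posterior odds = 0.092/(1−0.092) = 0.1013. LR = 0.79/0.24 = 3.2917.
Prior odds = 0.1013/3.2917 = 0.0308, so P(C) = 0.0308/(1+0.0308) ≈ 0.03.

P(C) = 0.03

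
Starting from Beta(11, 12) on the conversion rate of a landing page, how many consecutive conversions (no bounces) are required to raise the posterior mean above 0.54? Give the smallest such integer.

k = 4

After k conversions and 0 bounces the posterior is Beta(11+k, 12), with mean (11+k)/(11+12+k).
Set (11+k)/(23+k) > 0.54 and solve: k > (0.54·23 − 11)/(1 − 0.54) = 3.087.
The smallest integer exceeding 3.087 is 4.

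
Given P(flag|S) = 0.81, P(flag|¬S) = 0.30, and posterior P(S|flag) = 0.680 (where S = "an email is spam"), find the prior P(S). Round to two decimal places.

In odds form, posterior odds = prior odds × likelihood ratio, so prior odds = posterior odds ÷ LR.
Posterior odds = 0.680/(1−0.680) = 2.1250. LR = 0.81/0.30 = 2.7000.
Prior odds = 2.1250/2.7000 = 0.7870, so P(S) = 0.7870/(1+0.7870) ≈ 0.44.

P(S) = 0.44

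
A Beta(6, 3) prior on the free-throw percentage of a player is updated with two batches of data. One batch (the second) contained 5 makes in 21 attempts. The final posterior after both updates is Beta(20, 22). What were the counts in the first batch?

Because Beta–binomial updating is additive in the counts, the combined data contributed (α_post−α_prior, β_post−β_prior) successes and failures.
Total across both batches: 20−6=14 makes, 22−3=19 misses.
Subtract the second batch: 14−5=9 makes and 19−16=3 misses.

9 makes and 3 misses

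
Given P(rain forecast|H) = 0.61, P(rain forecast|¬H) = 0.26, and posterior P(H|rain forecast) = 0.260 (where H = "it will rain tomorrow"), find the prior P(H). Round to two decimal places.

P(H) = 0.13

In odds form, posterior odds = prior odds × likelihood ratio, so prior odds = posterior odds ÷ LR.
Posterior odds = 0.260/(1−0.260) = 0.3514. LR = 0.61/0.26 = 2.3462.
Prior odds = 0.3514/2.3462 = 0.1498, so P(H) = 0.1498/(1+0.1498) ≈ 0.13.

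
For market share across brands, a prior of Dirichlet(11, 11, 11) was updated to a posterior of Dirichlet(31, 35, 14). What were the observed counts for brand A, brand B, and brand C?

For a Dirichlet(α) prior with multinomial counts c, the posterior is Dirichlet(α + c) componentwise.
Counts are posterior − prior componentwise: 31−11=20, 35−11=24, 14−11=3.

counts (20, 24, 3)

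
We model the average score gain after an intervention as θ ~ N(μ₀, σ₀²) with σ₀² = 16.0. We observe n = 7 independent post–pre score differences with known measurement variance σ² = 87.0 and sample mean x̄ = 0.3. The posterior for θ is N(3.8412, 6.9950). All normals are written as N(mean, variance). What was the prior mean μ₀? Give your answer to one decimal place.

μ₀ = 8.4

The posterior mean is a precision-weighted average: μ_n = (τ₀μ₀ + τ_data·x̄)/(τ₀+τ_data), with τ₀=1/σ₀² and τ_data=n/σ².
Here τ₀ = 1/16.0 = 0.062500 and τ_data = 7/87.0 = 0.080460, so τ_n = 0.142960.
Rearranging for μ₀: μ₀ = (μ_n·τ_n − τ_data·x̄)/τ₀ = (3.8412·0.142960 − 0.080460·0.3) / 0.062500 = 0.525000/0.062500 ≈ 8.4.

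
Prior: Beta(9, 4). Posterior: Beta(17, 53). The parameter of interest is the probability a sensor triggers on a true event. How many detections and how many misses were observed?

Beta is conjugate to the binomial likelihood: posterior = Beta(a+s, b+f).
Match parameters: s=17−9=8, f=53−4=49.

8 detections and 49 misses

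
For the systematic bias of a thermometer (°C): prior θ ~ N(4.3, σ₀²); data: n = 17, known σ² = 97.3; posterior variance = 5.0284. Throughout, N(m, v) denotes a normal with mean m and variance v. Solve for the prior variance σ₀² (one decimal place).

Posterior precision equals prior precision plus data precision: 1/σ_n² = 1/σ₀² + n/σ².
So 1/σ₀² = 1/5.0284 − 17/97.3 = 0.198870 − 0.174717 = 0.024153.
Hence σ₀² = 1/0.024153 ≈ 41.4.

σ₀² = 41.4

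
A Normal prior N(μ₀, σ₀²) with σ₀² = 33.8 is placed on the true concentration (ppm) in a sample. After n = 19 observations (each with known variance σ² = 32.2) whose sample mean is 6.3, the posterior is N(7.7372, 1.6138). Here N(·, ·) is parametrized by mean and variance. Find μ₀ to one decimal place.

μ₀ = 36.4

With known observation variance, the Normal–Normal posterior has precision τ_n = τ₀ + n/σ² and mean μ_n = (τ₀μ₀ + (n/σ²)x̄)/τ_n.
Here τ₀ = 1/33.8 = 0.029586 and τ_data = 19/32.2 = 0.590062, so τ_n = 0.619648.
Rearranging for μ₀: μ₀ = (μ_n·τ_n − τ_data·x̄)/τ₀ = (7.7372·0.619648 − 0.590062·6.3) / 0.029586 = 1.076950/0.029586 ≈ 36.4.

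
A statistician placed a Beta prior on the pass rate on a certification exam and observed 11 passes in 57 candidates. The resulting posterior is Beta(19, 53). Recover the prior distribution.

Beta(8, 7)

Beta is conjugate to the binomial likelihood: posterior = Beta(a+s, b+f).
Subtract the data counts: 19−11=8, 53−46=7.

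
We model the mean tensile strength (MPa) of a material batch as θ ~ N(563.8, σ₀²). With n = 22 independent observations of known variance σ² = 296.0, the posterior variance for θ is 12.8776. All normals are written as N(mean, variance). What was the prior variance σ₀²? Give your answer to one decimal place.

σ₀² = 300.3

For the Normal–Normal model with known σ², precisions add: τ_n = τ₀ + n/σ².
So 1/σ₀² = 1/12.8776 − 22/296.0 = 0.077654 − 0.074324 = 0.003330.
Hence σ₀² = 1/0.003330 ≈ 300.3.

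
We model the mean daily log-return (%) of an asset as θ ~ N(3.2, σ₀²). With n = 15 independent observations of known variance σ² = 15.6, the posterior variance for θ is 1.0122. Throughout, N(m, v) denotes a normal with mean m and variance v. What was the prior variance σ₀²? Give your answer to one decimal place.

σ₀² = 37.9

For the Normal–Normal model with known σ², precisions add: τ_n = τ₀ + n/σ².
So 1/σ₀² = 1/1.0122 − 15/15.6 = 0.987947 − 0.961538 = 0.026409.
Hence σ₀² = 1/0.026409 ≈ 37.9.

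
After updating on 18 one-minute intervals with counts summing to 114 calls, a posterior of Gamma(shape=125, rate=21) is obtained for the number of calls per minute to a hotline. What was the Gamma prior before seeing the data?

Gamma(shape=11, rate=3)

A Gamma(α, β) prior (rate parametrization) on a Poisson rate with n observations summing to S gives posterior Gamma(α+S, β+n).
So α = 125 − 114 = 11 and β = 21 − 18 = 3.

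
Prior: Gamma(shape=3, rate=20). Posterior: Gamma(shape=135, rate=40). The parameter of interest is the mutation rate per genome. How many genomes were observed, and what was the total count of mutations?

A Gamma(α, β) prior (rate parametrization) on a Poisson rate with n observations summing to S gives posterior Gamma(α+S, β+n).
Matching: Σxᵢ = 135 − 3 = 132 and n = 40 − 20 = 20.

n = 20 genomes with total 132 mutations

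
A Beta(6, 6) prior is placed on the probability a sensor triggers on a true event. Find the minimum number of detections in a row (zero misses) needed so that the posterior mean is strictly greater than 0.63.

k = 5

After k detections and 0 misses the posterior is Beta(6+k, 6), with mean (6+k)/(6+6+k).
Set (6+k)/(12+k) > 0.63 and solve: k > (0.63·12 − 6)/(1 − 0.63) = 4.216.
The smallest integer exceeding 4.216 is 5.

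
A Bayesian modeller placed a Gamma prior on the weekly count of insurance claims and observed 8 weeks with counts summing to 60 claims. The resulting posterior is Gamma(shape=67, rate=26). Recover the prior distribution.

Gamma(shape=7, rate=18)

A Gamma(α, β) prior (rate parametrization) on a Poisson rate with n observations summing to S gives posterior Gamma(α+S, β+n).
So α = 67 − 60 = 7 and β = 26 − 8 = 18.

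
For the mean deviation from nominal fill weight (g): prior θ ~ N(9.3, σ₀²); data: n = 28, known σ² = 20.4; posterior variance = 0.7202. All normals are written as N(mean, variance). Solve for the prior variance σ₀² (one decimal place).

For the Normal–Normal model with known σ², precisions add: τ_n = τ₀ + n/σ².
So 1/σ₀² = 1/0.7202 − 28/20.4 = 1.388503 − 1.372549 = 0.015954.
Hence σ₀² = 1/0.015954 ≈ 62.7.

σ₀² = 62.7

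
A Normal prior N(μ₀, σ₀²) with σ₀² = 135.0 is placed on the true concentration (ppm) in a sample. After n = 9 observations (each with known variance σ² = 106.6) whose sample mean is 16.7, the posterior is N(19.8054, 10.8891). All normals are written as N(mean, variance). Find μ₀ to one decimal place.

μ₀ = 55.2

The posterior mean is a precision-weighted average: μ_n = (τ₀μ₀ + τ_data·x̄)/(τ₀+τ_data), with τ₀=1/σ₀² and τ_data=n/σ².
Here τ₀ = 1/135.0 = 0.007407 and τ_data = 9/106.6 = 0.084428, so τ_n = 0.091835.
Rearranging for μ₀: μ₀ = (μ_n·τ_n − τ_data·x̄)/τ₀ = (19.8054·0.091835 − 0.084428·16.7) / 0.007407 = 0.408881/0.007407 ≈ 55.2.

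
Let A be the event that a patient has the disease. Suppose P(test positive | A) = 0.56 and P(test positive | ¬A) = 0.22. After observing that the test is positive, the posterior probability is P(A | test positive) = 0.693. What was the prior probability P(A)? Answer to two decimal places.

In odds form, posterior odds = prior odds × likelihood ratio, so prior odds = posterior odds ÷ LR.
Posterior odds = 0.693/(1−0.693) = 2.2573. LR = 0.56/0.22 = 2.5455.
Prior odds = 2.2573/2.5455 = 0.8868, so P(A) = 0.8868/(1+0.8868) ≈ 0.47.

P(A) = 0.47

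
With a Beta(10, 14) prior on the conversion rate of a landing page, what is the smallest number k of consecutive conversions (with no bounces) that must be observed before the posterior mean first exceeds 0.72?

k = 27

After k conversions and 0 bounces the posterior is Beta(10+k, 14), with mean (10+k)/(10+14+k).
Set (10+k)/(24+k) > 0.72 and solve: k > (0.72·24 − 10)/(1 − 0.72) = 26.000.
The smallest integer exceeding 26.000 is 27, and checking k=27: (37)/(51) = 0.7255 > 0.72.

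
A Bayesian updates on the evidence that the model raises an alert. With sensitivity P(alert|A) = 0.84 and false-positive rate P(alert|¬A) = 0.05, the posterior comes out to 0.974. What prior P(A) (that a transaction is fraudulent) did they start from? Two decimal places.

P(A) = 0.69

In odds form, posterior odds = prior odds × likelihood ratio, so prior odds = posterior odds ÷ LR.
Posterior odds = 0.974/(1−0.974) = 37.4615. LR = 0.84/0.05 = 16.8000.
Prior odds = 37.4615/16.8000 = 2.2299, so P(A) = 2.2299/(1+2.2299) ≈ 0.69.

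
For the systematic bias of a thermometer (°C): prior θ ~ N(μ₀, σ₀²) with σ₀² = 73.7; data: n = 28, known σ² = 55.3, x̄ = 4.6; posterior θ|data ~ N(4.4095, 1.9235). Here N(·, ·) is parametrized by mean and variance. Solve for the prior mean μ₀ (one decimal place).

With known observation variance, the Normal–Normal posterior has precision τ_n = τ₀ + n/σ² and mean μ_n = (τ₀μ₀ + (n/σ²)x̄)/τ_n.
Here τ₀ = 1/73.7 = 0.013569 and τ_data = 28/55.3 = 0.506329, so τ_n = 0.519898.
Rearranging for μ₀: μ₀ = (μ_n·τ_n − τ_data·x̄)/τ₀ = (4.4095·0.519898 − 0.506329·4.6) / 0.013569 = -0.036623/0.013569 ≈ -2.7.

μ₀ = -2.7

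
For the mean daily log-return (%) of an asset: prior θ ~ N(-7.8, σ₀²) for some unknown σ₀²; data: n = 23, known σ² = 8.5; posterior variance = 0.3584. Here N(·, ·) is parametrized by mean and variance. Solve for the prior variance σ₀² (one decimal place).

σ₀² = 11.9

For the Normal–Normal model with known σ², precisions add: τ_n = τ₀ + n/σ².
So 1/σ₀² = 1/0.3584 − 23/8.5 = 2.790179 − 2.705882 = 0.084297.
Hence σ₀² = 1/0.084297 ≈ 11.9.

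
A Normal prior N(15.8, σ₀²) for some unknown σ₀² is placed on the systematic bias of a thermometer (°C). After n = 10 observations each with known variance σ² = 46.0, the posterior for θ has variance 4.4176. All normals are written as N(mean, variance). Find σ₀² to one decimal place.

σ₀² = 111.4

For the Normal–Normal model with known σ², precisions add: τ_n = τ₀ + n/σ².
So 1/σ₀² = 1/4.4176 − 10/46.0 = 0.226367 − 0.217391 = 0.008976.
Hence σ₀² = 1/0.008976 ≈ 111.4.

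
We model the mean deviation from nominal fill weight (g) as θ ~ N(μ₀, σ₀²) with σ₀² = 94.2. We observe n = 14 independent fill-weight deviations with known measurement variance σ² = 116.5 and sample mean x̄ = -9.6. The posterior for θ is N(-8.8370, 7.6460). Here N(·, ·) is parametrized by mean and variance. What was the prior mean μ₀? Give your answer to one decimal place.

With known observation variance, the Normal–Normal posterior has precision τ_n = τ₀ + n/σ² and mean μ_n = (τ₀μ₀ + (n/σ²)x̄)/τ_n.
Here τ₀ = 1/94.2 = 0.010616 and τ_data = 14/116.5 = 0.120172, so τ_n = 0.130788.
Rearranging for μ₀: μ₀ = (μ_n·τ_n − τ_data·x̄)/τ₀ = (-8.8370·0.130788 − 0.120172·-9.6) / 0.010616 = -0.002122/0.010616 ≈ -0.2.

μ₀ = -0.2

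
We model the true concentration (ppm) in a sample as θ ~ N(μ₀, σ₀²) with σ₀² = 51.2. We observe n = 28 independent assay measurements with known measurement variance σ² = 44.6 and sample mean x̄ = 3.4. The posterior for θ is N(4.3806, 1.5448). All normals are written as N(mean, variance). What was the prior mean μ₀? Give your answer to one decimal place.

μ₀ = 35.9

With known observation variance, the Normal–Normal posterior has precision τ_n = τ₀ + n/σ² and mean μ_n = (τ₀μ₀ + (n/σ²)x̄)/τ_n.
Here τ₀ = 1/51.2 = 0.019531 and τ_data = 28/44.6 = 0.627803, so τ_n = 0.647334.
Rearranging for μ₀: μ₀ = (μ_n·τ_n − τ_data·x̄)/τ₀ = (4.3806·0.647334 − 0.627803·3.4) / 0.019531 = 0.701181/0.019531 ≈ 35.9.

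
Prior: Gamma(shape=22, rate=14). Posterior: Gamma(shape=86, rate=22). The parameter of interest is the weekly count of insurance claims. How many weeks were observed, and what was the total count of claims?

Gamma–Poisson conjugacy: posterior shape = α + Σxᵢ, posterior rate = β + n.
Matching: Σxᵢ = 86 − 22 = 64 and n = 22 − 14 = 8.

n = 8 weeks with total 64 claims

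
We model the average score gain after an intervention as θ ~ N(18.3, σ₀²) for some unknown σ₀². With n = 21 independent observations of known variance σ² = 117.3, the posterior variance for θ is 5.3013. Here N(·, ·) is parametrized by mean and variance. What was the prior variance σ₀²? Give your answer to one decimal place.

σ₀² = 104.1

For the Normal–Normal model with known σ², precisions add: τ_n = τ₀ + n/σ².
So 1/σ₀² = 1/5.3013 − 21/117.3 = 0.188633 − 0.179028 = 0.009605.
Hence σ₀² = 1/0.009605 ≈ 104.1.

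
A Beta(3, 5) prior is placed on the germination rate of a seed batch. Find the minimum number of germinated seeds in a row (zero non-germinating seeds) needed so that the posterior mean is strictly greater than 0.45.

After k germinated seeds and 0 non-germinating seeds the posterior is Beta(3+k, 5), with mean (3+k)/(3+5+k).
Set (3+k)/(8+k) > 0.45 and solve: k > (0.45·8 − 3)/(1 − 0.45) = 1.091.
The smallest integer exceeding 1.091 is 2, and checking k=2: (5)/(10) = 0.5000 > 0.45.

k = 2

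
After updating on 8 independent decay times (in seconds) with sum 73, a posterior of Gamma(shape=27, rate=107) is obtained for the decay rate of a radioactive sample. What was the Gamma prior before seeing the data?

Gamma–exponential conjugacy: posterior shape = α + n, posterior rate = β + Σtᵢ.
So α = 27 − 8 = 19 and β = 107 − 73 = 34.

Gamma(shape=19, rate=34)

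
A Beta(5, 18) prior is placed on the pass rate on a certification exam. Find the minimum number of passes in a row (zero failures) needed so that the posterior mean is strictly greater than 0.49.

k = 13

After k passes and 0 failures the posterior is Beta(5+k, 18), with mean (5+k)/(5+18+k).
Set (5+k)/(23+k) > 0.49 and solve: k > (0.49·23 − 5)/(1 − 0.49) = 12.294.
The smallest integer exceeding 12.294 is 13.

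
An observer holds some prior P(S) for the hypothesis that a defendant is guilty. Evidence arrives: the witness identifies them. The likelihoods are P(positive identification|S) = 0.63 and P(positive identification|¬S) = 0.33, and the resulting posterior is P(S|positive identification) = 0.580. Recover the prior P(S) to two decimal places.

Bayes' rule in odds form gives O(S|E) = O(S)·[P(E|S)/P(E|¬S)], hence O(S) = O(S|E)/LR.
Posterior odds = 0.580/(1−0.580) = 1.3810. LR = 0.63/0.33 = 1.9091.
Prior odds = 1.3810/1.9091 = 0.7234, so P(S) = 0.7234/(1+0.7234) ≈ 0.42.

P(S) = 0.42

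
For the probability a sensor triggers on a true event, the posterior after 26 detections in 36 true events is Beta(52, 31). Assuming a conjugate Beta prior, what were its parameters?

Beta is conjugate to the binomial likelihood: posterior = Beta(a+s, b+f).
Subtract the data counts: 52−26=26, 31−10=21.

Beta(26, 21)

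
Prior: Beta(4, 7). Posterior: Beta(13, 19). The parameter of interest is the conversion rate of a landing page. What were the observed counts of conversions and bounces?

A Beta(a, b) prior with s successes and f failures in binomial data gives a Beta(a+s, b+f) posterior.
So s = 13 − 4 = 9 and f = 19 − 7 = 12.

9 conversions and 12 bounces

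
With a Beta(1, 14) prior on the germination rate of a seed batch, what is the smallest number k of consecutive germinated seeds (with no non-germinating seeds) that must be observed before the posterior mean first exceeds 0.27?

k = 5

After k germinated seeds and 0 non-germinating seeds the posterior is Beta(1+k, 14), with mean (1+k)/(1+14+k).
Set (1+k)/(15+k) > 0.27 and solve: k > (0.27·15 − 1)/(1 − 0.27) = 4.178.
The smallest integer exceeding 4.178 is 5, and checking k=5: (6)/(20) = 0.3000 > 0.27.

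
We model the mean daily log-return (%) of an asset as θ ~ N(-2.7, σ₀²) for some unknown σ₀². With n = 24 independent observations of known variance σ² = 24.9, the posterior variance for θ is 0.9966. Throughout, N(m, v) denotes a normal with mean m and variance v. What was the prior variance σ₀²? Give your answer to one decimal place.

Posterior precision equals prior precision plus data precision: 1/σ_n² = 1/σ₀² + n/σ².
So 1/σ₀² = 1/0.9966 − 24/24.9 = 1.003412 − 0.963855 = 0.039557.
Hence σ₀² = 1/0.039557 ≈ 25.3.

σ₀² = 25.3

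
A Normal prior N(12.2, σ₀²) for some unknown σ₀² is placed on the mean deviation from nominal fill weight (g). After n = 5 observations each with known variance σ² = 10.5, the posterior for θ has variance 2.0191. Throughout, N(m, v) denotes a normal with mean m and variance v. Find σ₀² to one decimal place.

σ₀² = 52.4

For the Normal–Normal model with known σ², precisions add: τ_n = τ₀ + n/σ².
So 1/σ₀² = 1/2.0191 − 5/10.5 = 0.495270 − 0.476190 = 0.019080.
Hence σ₀² = 1/0.019080 ≈ 52.4.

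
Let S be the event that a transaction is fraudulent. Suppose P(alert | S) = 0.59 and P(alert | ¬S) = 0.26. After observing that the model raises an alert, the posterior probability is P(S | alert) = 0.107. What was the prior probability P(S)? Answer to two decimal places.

P(S) = 0.05

Bayes' rule in odds form gives O(S|E) = O(S)·[P(E|S)/P(E|¬S)], hence O(S) = O(S|E)/LR.
Posterior odds = 0.107/(1−0.107) = 0.1198. LR = 0.59/0.26 = 2.2692.
Prior odds = 0.1198/2.2692 = 0.0528, so P(S) = 0.0528/(1+0.0528) ≈ 0.05.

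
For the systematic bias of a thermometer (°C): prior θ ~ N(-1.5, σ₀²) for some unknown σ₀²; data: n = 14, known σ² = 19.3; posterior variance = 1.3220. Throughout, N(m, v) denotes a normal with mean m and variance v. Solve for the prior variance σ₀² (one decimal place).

For the Normal–Normal model with known σ², precisions add: τ_n = τ₀ + n/σ².
So 1/σ₀² = 1/1.3220 − 14/19.3 = 0.756430 − 0.725389 = 0.031041.
Hence σ₀² = 1/0.031041 ≈ 32.2.

σ₀² = 32.2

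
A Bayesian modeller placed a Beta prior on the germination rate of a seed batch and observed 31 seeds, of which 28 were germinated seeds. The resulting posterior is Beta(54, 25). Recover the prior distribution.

Under Beta–binomial conjugacy the posterior parameters are (a+s, b+f).
Subtract the data counts: 54−28=26, 25−3=22.

Beta(26, 22)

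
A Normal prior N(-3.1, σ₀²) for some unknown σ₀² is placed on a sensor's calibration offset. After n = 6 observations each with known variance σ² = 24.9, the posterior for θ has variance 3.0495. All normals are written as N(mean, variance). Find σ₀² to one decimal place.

σ₀² = 11.5

For the Normal–Normal model with known σ², precisions add: τ_n = τ₀ + n/σ².
So 1/σ₀² = 1/3.0495 − 6/24.9 = 0.327923 − 0.240964 = 0.086959.
Hence σ₀² = 1/0.086959 ≈ 11.5.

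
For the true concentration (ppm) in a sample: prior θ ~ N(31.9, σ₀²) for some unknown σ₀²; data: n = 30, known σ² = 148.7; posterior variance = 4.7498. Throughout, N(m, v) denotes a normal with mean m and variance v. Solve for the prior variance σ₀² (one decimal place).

σ₀² = 113.8

For the Normal–Normal model with known σ², precisions add: τ_n = τ₀ + n/σ².
So 1/σ₀² = 1/4.7498 − 30/148.7 = 0.210535 − 0.201748 = 0.008787.
Hence σ₀² = 1/0.008787 ≈ 113.8.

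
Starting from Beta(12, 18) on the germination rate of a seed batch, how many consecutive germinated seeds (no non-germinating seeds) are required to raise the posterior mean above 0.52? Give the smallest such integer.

k = 8

After k germinated seeds and 0 non-germinating seeds the posterior is Beta(12+k, 18), with mean (12+k)/(12+18+k).
Set (12+k)/(30+k) > 0.52 and solve: k > (0.52·30 − 12)/(1 − 0.52) = 7.500.
The smallest integer exceeding 7.500 is 8, and checking k=8: (20)/(38) = 0.5263 > 0.52.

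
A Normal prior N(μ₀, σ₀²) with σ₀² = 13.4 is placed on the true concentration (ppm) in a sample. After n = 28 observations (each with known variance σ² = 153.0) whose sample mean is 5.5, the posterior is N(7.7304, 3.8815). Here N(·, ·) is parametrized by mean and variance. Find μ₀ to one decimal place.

μ₀ = 13.2

The posterior mean is a precision-weighted average: μ_n = (τ₀μ₀ + τ_data·x̄)/(τ₀+τ_data), with τ₀=1/σ₀² and τ_data=n/σ².
Here τ₀ = 1/13.4 = 0.074627 and τ_data = 28/153.0 = 0.183007, so τ_n = 0.257634.
Rearranging for μ₀: μ₀ = (μ_n·τ_n − τ_data·x̄)/τ₀ = (7.7304·0.257634 − 0.183007·5.5) / 0.074627 = 0.985075/0.074627 ≈ 13.2.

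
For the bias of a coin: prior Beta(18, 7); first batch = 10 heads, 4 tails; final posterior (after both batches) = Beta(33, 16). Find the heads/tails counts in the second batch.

5 heads and 5 tails

Because Beta–binomial updating is additive in the counts, the combined data contributed (α_post−α_prior, β_post−β_prior) successes and failures.
Total across both batches: 33−18=15 heads, 16−7=9 tails.
Subtract the first batch: 15−10=5 heads and 9−4=5 tails.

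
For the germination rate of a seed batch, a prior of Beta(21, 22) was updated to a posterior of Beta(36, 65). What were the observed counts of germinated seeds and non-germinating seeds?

Under Beta–binomial conjugacy the posterior parameters are (a+s, b+f).
Match parameters: s=36−21=15, f=65−22=43.

15 germinated seeds and 43 non-germinating seeds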